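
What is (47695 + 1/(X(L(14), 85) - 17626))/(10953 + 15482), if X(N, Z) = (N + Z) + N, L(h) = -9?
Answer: 837476504/464172165 ≈ 1.8042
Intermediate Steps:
X(N, Z) = Z + 2*N
(47695 + 1/(X(L(14), 85) - 17626))/(10953 + 15482) = (47695 + 1/((85 + 2*(-9)) - 17626))/(10953 + 15482) = (47695 + 1/((85 - 18) - 17626))/26435 = (47695 + 1/(67 - 17626))*(1/26435) = (47695 + 1/(-17559))*(1/26435) = (47695 - 1/17559)*(1/26435) = (837476504/17559)*(1/26435) = 837476504/464172165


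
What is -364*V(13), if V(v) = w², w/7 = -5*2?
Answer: -1783600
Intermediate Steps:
w = -70 (w = 7*(-5*2) = 7*(-10) = -70)
V(v) = 4900 (V(v) = (-70)² = 4900)
-364*V(13) = -364*4900 = -1783600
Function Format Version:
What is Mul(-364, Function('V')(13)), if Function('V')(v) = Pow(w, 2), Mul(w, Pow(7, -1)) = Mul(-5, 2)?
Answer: -1783600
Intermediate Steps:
w = -70 (w = Mul(7, Mul(-5, 2)) = Mul(7, -10) = -70)
Function('V')(v) = 4900 (Function('V')(v) = Pow(-70, 2) = 4900)
Mul(-364, Function('V')(13)) = Mul(-364, 4900) = -1783600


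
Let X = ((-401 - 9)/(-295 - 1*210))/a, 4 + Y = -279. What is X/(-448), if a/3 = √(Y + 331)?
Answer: -41*√3/814464 ≈ -8.7191e-5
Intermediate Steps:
Y = -283 (Y = -4 - 279 = -283)
a = 12*√3 (a = 3*√(-283 + 331) = 3*√48 = 3*(4*√3) = 12*√3 ≈ 20.785)
X = 41*√3/1818 (X = ((-401 - 9)/(-295 - 1*210))/((12*√3)) = (-410/(-295 - 210))*(√3/36) = (-410/(-505))*(√3/36) = (-410*(-1/505))*(√3/36) = 82*(√3/36)/101 = 41*√3/1818 ≈ 0.039062)
X/(-448) = (41*√3/1818)/(-448) = (41*√3/1818)*(-1/448) = -41*√3/814464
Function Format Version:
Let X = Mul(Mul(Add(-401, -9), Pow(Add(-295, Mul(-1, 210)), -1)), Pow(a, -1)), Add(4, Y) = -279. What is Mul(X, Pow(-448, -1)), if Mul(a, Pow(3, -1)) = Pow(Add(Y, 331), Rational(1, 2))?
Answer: Mul(Rational(-41, 814464), Pow(3, Rational(1, 2))) ≈ -8.7191e-5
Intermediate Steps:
Y = -283 (Y = Add(-4, -279) = -283)
a = Mul(12, Pow(3, Rational(1, 2))) (a = Mul(3, Pow(Add(-283, 331), Rational(1, 2))) = Mul(3, Pow(48, Rational(1, 2))) = Mul(3, Mul(4, Pow(3, Rational(1, 2)))) = Mul(12, Pow(3, Rational(1, 2))) ≈ 20.785)
X = Mul(Rational(41, 1818), Pow(3, Rational(1, 2))) (X = Mul(Mul(Add(-401, -9), Pow(Add(-295, Mul(-1, 210)), -1)), Pow(Mul(12, Pow(3, Rational(1, 2))), -1)) = Mul(Mul(-410, Pow(Add(-295, -210), -1)), Mul(Rational(1, 36), Pow(3, Rational(1, 2)))) = Mul(Mul(-410, Pow(-505, -1)), Mul(Rational(1, 36), Pow(3, Rational(1, 2)))) = Mul(Mul(-410, Rational(-1, 505)), Mul(Rational(1, 36), Pow(3, Rational(1, 2)))) = Mul(Rational(82, 101), Mul(Rational(1, 36), Pow(3, Rational(1, 2)))) = Mul(Rational(41, 1818), Pow(3, Rational(1, 2))) ≈ 0.039062)
Mul(X, Pow(-448, -1)) = Mul(Mul(Rational(41, 1818), Pow(3, Rational(1, 2))), Pow(-448, -1)) = Mul(Mul(Rational(41, 1818), Pow(3, Rational(1, 2))), Rational(-1, 448)) = Mul(Rational(-41, 814464), Pow(3, Rational(1, 2)))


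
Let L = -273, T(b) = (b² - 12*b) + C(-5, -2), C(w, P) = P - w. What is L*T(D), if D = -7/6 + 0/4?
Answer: -60151/12 ≈ -5012.6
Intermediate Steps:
D = -7/6 (D = -7*⅙ + 0*(¼) = -7/6 + 0 = -7/6 ≈ -1.1667)
T(b) = 3 + b² - 12*b (T(b) = (b² - 12*b) + (-2 - 1*(-5)) = (b² - 12*b) + (-2 + 5) = (b² - 12*b) + 3 = 3 + b² - 12*b)
L*T(D) = -273*(3 + (-7/6)² - 12*(-7/6)) = -273*(3 + 49/36 + 14) = -273*661/36 = -60151/12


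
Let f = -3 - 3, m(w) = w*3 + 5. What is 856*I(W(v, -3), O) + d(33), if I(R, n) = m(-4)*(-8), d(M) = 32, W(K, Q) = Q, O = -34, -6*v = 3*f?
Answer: 47968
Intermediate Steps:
m(w) = 5 + 3*w (m(w) = 3*w + 5 = 5 + 3*w)
f = -6
v = 3 (v = -(-6)/2 = -⅙*(-18) = 3)
I(R, n) = 56 (I(R, n) = (5 + 3*(-4))*(-8) = (5 - 12)*(-8) = -7*(-8) = 56)
856*I(W(v, -3), O) + d(33) = 856*56 + 32 = 47936 + 32 = 47968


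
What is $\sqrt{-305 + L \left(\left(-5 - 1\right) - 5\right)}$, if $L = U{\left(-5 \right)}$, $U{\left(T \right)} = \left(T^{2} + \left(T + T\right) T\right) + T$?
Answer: $5 i \sqrt{43} \approx 32.787 i$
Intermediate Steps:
$U{\left(T \right)} = T + 3 T^{2}$ ($U{\left(T \right)} = \left(T^{2} + 2 T T\right) + T = \left(T^{2} + 2 T^{2}\right) + T = 3 T^{2} + T = T + 3 T^{2}$)
$L = 70$ ($L = - 5 \left(1 + 3 \left(-5\right)\right) = - 5 \left(1 - 15\right) = \left(-5\right) \left(-14\right) = 70$)
$\sqrt{-305 + L \left(\left(-5 - 1\right) - 5\right)} = \sqrt{-305 + 70 \left(\left(-5 - 1\right) - 5\right)} = \sqrt{-305 + 70 \left(-6 - 5\right)} = \sqrt{-305 + 70 \left(-11\right)} = \sqrt{-305 - 770} = \sqrt{-1075} = 5 i \sqrt{43}$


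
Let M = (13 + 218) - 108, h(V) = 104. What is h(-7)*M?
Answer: 12792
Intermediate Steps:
M = 123 (M = 231 - 108 = 123)
h(-7)*M = 104*123 = 12792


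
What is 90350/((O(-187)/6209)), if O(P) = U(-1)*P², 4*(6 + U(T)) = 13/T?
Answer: -2243932600/1293853 ≈ -1734.3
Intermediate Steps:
U(T) = -6 + 13/(4*T) (U(T) = -6 + (13/T)/4 = -6 + 13/(4*T))
O(P) = -37*P²/4 (O(P) = (-6 + (13/4)/(-1))*P² = (-6 + (13/4)*(-1))*P² = (-6 - 13/4)*P² = -37*P²/4)
90350/((O(-187)/6209)) = 90350/((-37/4*(-187)²/6209)) = 90350/((-37/4*34969*(1/6209))) = 90350/((-1293853/4*1/6209)) = 90350/(-1293853/24836) = 90350*(-24836/1293853) = -2243932600/1293853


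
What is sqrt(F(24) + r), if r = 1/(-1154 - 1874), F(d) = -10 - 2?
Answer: I*sqrt(27507109)/1514 ≈ 3.4641*I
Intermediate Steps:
F(d) = -12
r = -1/3028 (r = 1/(-3028) = -1/3028 ≈ -0.00033025)
sqrt(F(24) + r) = sqrt(-12 - 1/3028) = sqrt(-36337/3028) = I*sqrt(27507109)/1514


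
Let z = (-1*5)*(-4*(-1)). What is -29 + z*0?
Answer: -29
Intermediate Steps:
z = -20 (z = -5*4 = -20)
-29 + z*0 = -29 - 20*0 = -29 + 0 = -29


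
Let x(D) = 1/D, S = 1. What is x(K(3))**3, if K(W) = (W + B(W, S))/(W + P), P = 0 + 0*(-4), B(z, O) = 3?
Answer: 1/8 ≈ 0.12500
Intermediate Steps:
P = 0 (P = 0 + 0 = 0)
K(W) = (3 + W)/W (K(W) = (W + 3)/(W + 0) = (3 + W)/W)
x(K(3))**3 = (1/((3 + 3)/3))**3 = (1/((1/3)*6))**3 = (1/2)**3 = 1/8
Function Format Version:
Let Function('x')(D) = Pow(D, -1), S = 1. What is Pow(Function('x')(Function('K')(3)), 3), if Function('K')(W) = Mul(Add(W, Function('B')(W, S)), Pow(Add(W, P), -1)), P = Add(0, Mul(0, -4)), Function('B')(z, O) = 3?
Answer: Rational(1, 8) ≈ 0.12500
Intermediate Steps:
P = 0 (P = Add(0, 0) = 0)
Function('K')(W) = Mul(Pow(W, -1), Add(3, W)) (Function('K')(W) = Mul(Add(W, 3), Pow(Add(W, 0), -1)) = Mul(Add(3, W), Pow(W, -1)) = Mul(Pow(W, -1), Add(3, W)))
Pow(Function('x')(Function('K')(3)), 3) = Pow(Pow(Mul(Pow(3, -1), Add(3, 3)), -1), 3) = Pow(Pow(Mul(Rational(1, 3), 6), -1), 3) = Pow(Pow(2, -1), 3) = Pow(Rational(1, 2), 3) = Rational(1, 8)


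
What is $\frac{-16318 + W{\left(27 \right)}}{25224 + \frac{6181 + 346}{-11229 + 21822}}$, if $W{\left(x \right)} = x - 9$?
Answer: $- \frac{1613700}{2497237} \approx -0.64619$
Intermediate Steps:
$W{\left(x \right)} = -9 + x$ ($W{\left(x \right)} = x - 9 = -9 + x$)
$\frac{-16318 + W{\left(27 \right)}}{25224 + \frac{6181 + 346}{-11229 + 21822}} = \frac{-16318 + \left(-9 + 27\right)}{25224 + \frac{6181 + 346}{-11229 + 21822}} = \frac{-16318 + 18}{25224 + \frac{6527}{10593}} = - \frac{16300}{25224 + 6527 \cdot \frac{1}{10593}} = - \frac{16300}{25224 + \frac{61}{99}} = - \frac{16300}{\frac{2497237}{99}} = \left(-16300\right) \frac{99}{2497237} = - \frac{1613700}{2497237}$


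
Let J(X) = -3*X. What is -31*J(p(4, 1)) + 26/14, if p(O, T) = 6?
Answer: 3919/7 ≈ 559.86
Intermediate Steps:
-31*J(p(4, 1)) + 26/14 = -(-93)*6 + 26/14 = -31*(-18) + 26*(1/14) = 558 + 13/7 = 3919/7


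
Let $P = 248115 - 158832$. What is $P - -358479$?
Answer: $447762$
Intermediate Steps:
$P = 89283$ ($P = 248115 - 158832 = 89283$)
$P - -358479 = 89283 - -358479 = 89283 + 358479 = 447762$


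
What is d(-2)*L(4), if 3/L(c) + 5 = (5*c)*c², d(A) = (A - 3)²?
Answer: 5/21 ≈ 0.23810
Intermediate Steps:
d(A) = (-3 + A)²
L(c) = 3/(-5 + 5*c³) (L(c) = 3/(-5 + (5*c)*c²) = 3/(-5 + 5*c³))
d(-2)*L(4) = (-3 - 2)²*(3/(5*(-1 + 4³))) = (-5)²*(3/(5*(-1 + 64))) = 25*((⅗)/63) = 25*((⅗)*(1/63)) = 25*(1/105) = 5/21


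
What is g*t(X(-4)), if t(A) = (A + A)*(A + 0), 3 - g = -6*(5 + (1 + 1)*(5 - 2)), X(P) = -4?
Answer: 2208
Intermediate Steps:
g = 69 (g = 3 - (-6)*(5 + (1 + 1)*(5 - 2)) = 3 - (-6)*(5 + 2*3) = 3 - (-6)*(5 + 6) = 3 - (-6)*11 = 3 - 1*(-66) = 3 + 66 = 69)
t(A) = 2*A**2 (t(A) = (2*A)*A = 2*A**2)
g*t(X(-4)) = 69*(2*(-4)**2) = 69*(2*16) = 69*32 = 2208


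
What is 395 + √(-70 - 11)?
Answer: 395 + 9*I ≈ 395.0 + 9.0*I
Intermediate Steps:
395 + √(-70 - 11) = 395 + √(-81) = 395 + 9*I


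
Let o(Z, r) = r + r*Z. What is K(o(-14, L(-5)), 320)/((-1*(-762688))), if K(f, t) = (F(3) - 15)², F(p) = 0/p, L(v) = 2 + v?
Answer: 225/762688 ≈ 0.00029501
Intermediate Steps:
F(p) = 0
o(Z, r) = r + Z*r
K(f, t) = 225 (K(f, t) = (0 - 15)² = (-15)² = 225)
K(o(-14, L(-5)), 320)/((-1*(-762688))) = 225/((-1*(-762688))) = 225/762688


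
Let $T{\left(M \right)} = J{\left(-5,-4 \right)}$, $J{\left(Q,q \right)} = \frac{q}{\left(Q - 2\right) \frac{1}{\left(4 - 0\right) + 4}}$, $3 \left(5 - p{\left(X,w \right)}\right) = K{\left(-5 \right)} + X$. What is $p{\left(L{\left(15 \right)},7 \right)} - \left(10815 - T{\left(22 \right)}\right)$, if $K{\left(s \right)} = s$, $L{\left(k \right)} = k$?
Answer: $- \frac{226984}{21} \approx -10809.0$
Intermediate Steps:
$p{\left(X,w \right)} = \frac{20}{3} - \frac{X}{3}$ ($p{\left(X,w \right)} = 5 - \frac{-5 + X}{3} = 5 - \left(- \frac{5}{3} + \frac{X}{3}\right) = \frac{20}{3} - \frac{X}{3}$)
$J{\left(Q,q \right)} = \frac{q}{- \frac{1}{4} + \frac{Q}{8}}$ ($J{\left(Q,q \right)} = \frac{q}{\left(-2 + Q\right) \frac{1}{\left(4 + 0\right) + 4}} = \frac{q}{\left(-2 + Q\right) \frac{1}{4 + 4}} = \frac{q}{\left(-2 + Q\right) \frac{1}{8}} = \frac{q}{- \frac{1}{4} + \frac{Q}{8}}$)
$T{\left(M \right)} = \frac{32}{7}$ ($T{\left(M \right)} = 8 \left(-4\right) \frac{1}{-2 - 5} = 8 \left(-4\right) \frac{1}{-7} = 8 \left(-4\right) \left(- \frac{1}{7}\right) = \frac{32}{7}$)
$p{\left(L{\left(15 \right)},7 \right)} - \left(10815 - T{\left(22 \right)}\right) = \left(\frac{20}{3} - 5\right) - \left(10815 - \frac{32}{7}\right) = \frac{5}{3} - \frac{75673}{7} = - \frac{226984}{21}$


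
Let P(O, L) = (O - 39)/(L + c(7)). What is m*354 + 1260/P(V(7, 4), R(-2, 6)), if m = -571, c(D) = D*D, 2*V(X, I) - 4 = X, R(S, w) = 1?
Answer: -13668978/67 ≈ -2.0401e+5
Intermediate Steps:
V(X, I) = 2 + X/2
c(D) = D²
P(O, L) = (-39 + O)/(49 + L) (P(O, L) = (O - 39)/(L + 7²) = (-39 + O)/(L + 49) = (-39 + O)/(49 + L))
m*354 + 1260/P(V(7, 4), R(-2, 6)) = -571*354 + 1260/(((-39 + (2 + (½)*7))/(49 + 1))) = -202134 + 1260/(((-39 + (2 + 7/2))/50)) = -202134 + 1260/(((-39 + 11/2)/50)) = -202134 + 1260/(((1/50)*(-67/2))) = -202134 + 1260/(-67/100) = -202134 + 1260*(-100/67) = -202134 - 126000/67 = -13668978/67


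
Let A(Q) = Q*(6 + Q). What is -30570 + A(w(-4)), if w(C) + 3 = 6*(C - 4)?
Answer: -28275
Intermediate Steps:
w(C) = -27 + 6*C (w(C) = -3 + 6*(C - 4) = -3 + 6*(-4 + C) = -3 + (-24 + 6*C) = -27 + 6*C)
-30570 + A(w(-4)) = -30570 + (-27 + 6*(-4))*(6 + (-27 + 6*(-4))) = -30570 + (-27 - 24)*(6 + (-27 - 24)) = -30570 - 51*(6 - 51) = -30570 - 51*(-45) = -30570 + 2295 = -28275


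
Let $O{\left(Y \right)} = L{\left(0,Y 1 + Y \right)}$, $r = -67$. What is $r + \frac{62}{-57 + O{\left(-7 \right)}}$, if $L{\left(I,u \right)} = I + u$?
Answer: $- \frac{4819}{71} \approx -67.873$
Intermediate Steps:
$O{\left(Y \right)} = 2 Y$ ($O{\left(Y \right)} = 0 + \left(Y 1 + Y\right) = 0 + \left(Y + Y\right) = 0 + 2 Y = 2 Y$)
$r + \frac{62}{-57 + O{\left(-7 \right)}} = -67 + \frac{62}{-57 + 2 \left(-7\right)} = -67 + \frac{62}{-57 - 14} = -67 + \frac{62}{-71} = -67 + 62 \left(- \frac{1}{71}\right) = -67 - \frac{62}{71} = - \frac{4819}{71}$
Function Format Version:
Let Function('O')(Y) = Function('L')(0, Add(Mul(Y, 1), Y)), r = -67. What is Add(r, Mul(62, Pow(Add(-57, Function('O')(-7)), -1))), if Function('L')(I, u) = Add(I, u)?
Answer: Rational(-4819, 71) ≈ -67.873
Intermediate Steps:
Function('O')(Y) = Mul(2, Y) (Function('O')(Y) = Add(0, Add(Mul(Y, 1), Y)) = Add(0, Add(Y, Y)) = Add(0, Mul(2, Y)) = Mul(2, Y))
Add(r, Mul(62, Pow(Add(-57, Function('O')(-7)), -1))) = Add(-67, Mul(62, Pow(Add(-57, Mul(2, -7)), -1))) = Add(-67, Mul(62, Pow(Add(-57, -14), -1))) = Add(-67, Mul(62, Pow(-71, -1))) = Add(-67, Mul(62, Rational(-1, 71))) = Add(-67, Rational(-62, 71)) = Rational(-4819, 71)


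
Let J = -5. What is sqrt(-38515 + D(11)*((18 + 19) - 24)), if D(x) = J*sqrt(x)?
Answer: sqrt(-38515 - 65*sqrt(11)) ≈ 196.8*I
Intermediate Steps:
D(x) = -5*sqrt(x)
sqrt(-38515 + D(11)*((18 + 19) - 24)) = sqrt(-38515 + (-5*sqrt(11))*((18 + 19) - 24)) = sqrt(-38515 + (-5*sqrt(11))*(37 - 24)) = sqrt(-38515 - 5*sqrt(11)*13) = sqrt(-38515 - 65*sqrt(11))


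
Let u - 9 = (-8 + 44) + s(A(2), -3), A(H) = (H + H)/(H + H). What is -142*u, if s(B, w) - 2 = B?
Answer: -6816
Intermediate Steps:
A(H) = 1 (A(H) = (2*H)/((2*H)) = (2*H)*(1/(2*H)) = 1)
s(B, w) = 2 + B
u = 48 (u = 9 + ((-8 + 44) + (2 + 1)) = 9 + (36 + 3) = 9 + 39 = 48)
-142*u = -142*48 = -6816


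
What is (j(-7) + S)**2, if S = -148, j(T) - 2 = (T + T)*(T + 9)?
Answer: 30276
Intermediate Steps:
j(T) = 2 + 2*T*(9 + T) (j(T) = 2 + (T + T)*(T + 9) = 2 + (2*T)*(9 + T) = 2 + 2*T*(9 + T))
(j(-7) + S)**2 = ((2 + 2*(-7)**2 + 18*(-7)) - 148)**2 = ((2 + 2*49 - 126) - 148)**2 = ((2 + 98 - 126) - 148)**2 = (-26 - 148)**2 = (-174)**2 = 30276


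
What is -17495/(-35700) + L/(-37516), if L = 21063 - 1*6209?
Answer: 6302731/66966060 ≈ 0.094118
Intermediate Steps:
L = 14854 (L = 21063 - 6209 = 14854)
-17495/(-35700) + L/(-37516) = -17495/(-35700) + 14854/(-37516) = -17495*(-1/35700) + 14854*(-1/37516) = 3499/7140 - 7427/18758 = 6302731/66966060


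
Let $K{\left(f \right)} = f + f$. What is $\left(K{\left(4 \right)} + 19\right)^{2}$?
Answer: $729$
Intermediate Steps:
$K{\left(f \right)} = 2 f$
$\left(K{\left(4 \right)} + 19\right)^{2} = \left(2 \cdot 4 + 19\right)^{2} = \left(8 + 19\right)^{2} = 27^{2} = 729$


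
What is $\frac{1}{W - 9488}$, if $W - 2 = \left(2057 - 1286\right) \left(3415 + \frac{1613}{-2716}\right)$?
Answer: $\frac{2716}{7124125341} \approx 3.8124 \cdot 10^{-7}$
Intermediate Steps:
$W = \frac{7149894749}{2716}$ ($W = 2 + \left(2057 - 1286\right) \left(3415 + \frac{1613}{-2716}\right) = 2 + 771 \left(3415 + 1613 \left(- \frac{1}{2716}\right)\right) = 2 + 771 \left(3415 - \frac{1613}{2716}\right) = 2 + 771 \cdot \frac{9273527}{2716} = 2 + \frac{7149889317}{2716} = \frac{7149894749}{2716} \approx 2.6325 \cdot 10^{6}$)
$\frac{1}{W - 9488} = \frac{1}{\frac{7149894749}{2716} - 9488} = \frac{1}{\frac{7124125341}{2716}} = \frac{2716}{7124125341}$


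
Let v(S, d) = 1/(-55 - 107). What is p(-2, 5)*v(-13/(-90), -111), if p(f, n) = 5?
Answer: -5/162 ≈ -0.030864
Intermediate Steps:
v(S, d) = -1/162 (v(S, d) = 1/(-162) = -1/162)
p(-2, 5)*v(-13/(-90), -111) = 5*(-1/162) = -5/162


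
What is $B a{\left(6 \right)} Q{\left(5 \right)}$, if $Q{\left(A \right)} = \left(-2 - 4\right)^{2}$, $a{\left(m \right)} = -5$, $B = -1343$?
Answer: $241740$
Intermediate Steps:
$Q{\left(A \right)} = 36$ ($Q{\left(A \right)} = \left(-6\right)^{2} = 36$)
$B a{\left(6 \right)} Q{\left(5 \right)} = - 1343 \left(\left(-5\right) 36\right) = \left(-1343\right) \left(-180\right) = 241740$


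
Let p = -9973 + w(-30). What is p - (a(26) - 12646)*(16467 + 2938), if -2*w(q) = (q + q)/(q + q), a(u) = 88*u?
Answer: 401974033/2 ≈ 2.0099e+8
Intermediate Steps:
w(q) = -1/2 (w(q) = -(q + q)/(2*(q + q)) = -2*q/(2*(2*q)) = -2*q*1/(2*q)/2 = -1/2*1 = -1/2)
p = -19947/2 (p = -9973 - 1/2 = -19947/2 ≈ -9973.5)
p - (a(26) - 12646)*(16467 + 2938) = -19947/2 - (88*26 - 12646)*(16467 + 2938) = -19947/2 - (2288 - 12646)*19405 = -19947/2 - (-10358)*19405 = -19947/2 - 1*(-200996990) = -19947/2 + 200996990 = 401974033/2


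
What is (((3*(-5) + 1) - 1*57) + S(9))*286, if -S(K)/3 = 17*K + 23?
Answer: -171314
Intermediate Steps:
S(K) = -69 - 51*K (S(K) = -3*(17*K + 23) = -3*(23 + 17*K) = -69 - 51*K)
(((3*(-5) + 1) - 1*57) + S(9))*286 = (((3*(-5) + 1) - 1*57) + (-69 - 51*9))*286 = (((-15 + 1) - 57) + (-69 - 459))*286 = ((-14 - 57) - 528)*286 = (-71 - 528)*286 = -599*286 = -171314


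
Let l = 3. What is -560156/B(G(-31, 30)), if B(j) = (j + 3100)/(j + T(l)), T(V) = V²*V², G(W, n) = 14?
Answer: -26607410/1557 ≈ -17089.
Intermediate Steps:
T(V) = V⁴
B(j) = (3100 + j)/(81 + j) (B(j) = (j + 3100)/(j + 3⁴) = (3100 + j)/(j + 81) = (3100 + j)/(81 + j))
-560156/B(G(-31, 30)) = -560156*(81 + 14)/(3100 + 14) = -560156/(3114/95) = -560156/((1/95)*3114) = -560156/3114/95 = -560156*95/3114 = -26607410/1557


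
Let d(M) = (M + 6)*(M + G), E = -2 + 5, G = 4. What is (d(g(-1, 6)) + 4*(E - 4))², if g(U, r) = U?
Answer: 121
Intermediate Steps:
E = 3
d(M) = (4 + M)*(6 + M) (d(M) = (M + 6)*(M + 4) = (6 + M)*(4 + M) = (4 + M)*(6 + M))
(d(g(-1, 6)) + 4*(E - 4))² = ((24 + (-1)² + 10*(-1)) + 4*(3 - 4))² = ((24 + 1 - 10) + 4*(-1))² = (15 - 4)² = 11² = 121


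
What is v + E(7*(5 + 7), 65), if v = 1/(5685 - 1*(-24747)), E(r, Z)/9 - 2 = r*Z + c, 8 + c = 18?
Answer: 1498715137/30432 ≈ 49248.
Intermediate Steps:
c = 10 (c = -8 + 18 = 10)
E(r, Z) = 108 + 9*Z*r (E(r, Z) = 18 + 9*(r*Z + 10) = 18 + 9*(Z*r + 10) = 18 + 9*(10 + Z*r) = 18 + (90 + 9*Z*r) = 108 + 9*Z*r)
v = 1/30432 (v = 1/(5685 + 24747) = 1/30432 ≈ 3.2860e-5)
v + E(7*(5 + 7), 65) = 1/30432 + (108 + 9*65*(7*(5 + 7))) = 1/30432 + (108 + 9*65*(7*12)) = 1/30432 + (108 + 9*65*84) = 1/30432 + (108 + 49140) = 1/30432 + 49248 = 1498715137/30432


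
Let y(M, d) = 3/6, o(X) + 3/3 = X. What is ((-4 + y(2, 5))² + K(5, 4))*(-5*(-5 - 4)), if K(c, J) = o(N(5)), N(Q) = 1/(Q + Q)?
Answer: 2043/4 ≈ 510.75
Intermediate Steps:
N(Q) = 1/(2*Q)
o(X) = -1 + X
K(c, J) = -9/10 (K(c, J) = -1 + (½)/5 = -1 + (½)*(⅕) = -1 + ⅒ = -9/10)
y(M, d) = ½ (y(M, d) = 3*(⅙) = ½)
((-4 + y(2, 5))² + K(5, 4))*(-5*(-5 - 4)) = ((-4 + ½)² - 9/10)*(-5*(-5 - 4)) = ((-7/2)² - 9/10)*(-5*(-9)) = (49/4 - 9/10)*45 = (227/20)*45 = 2043/4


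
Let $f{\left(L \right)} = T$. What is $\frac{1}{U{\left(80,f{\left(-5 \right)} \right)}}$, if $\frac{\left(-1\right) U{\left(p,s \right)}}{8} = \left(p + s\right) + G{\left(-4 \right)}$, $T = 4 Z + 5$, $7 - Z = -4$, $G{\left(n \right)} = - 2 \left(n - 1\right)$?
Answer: $- \frac{1}{1112} \approx -0.00089928$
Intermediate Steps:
$G{\left(n \right)} = 2 - 2 n$ ($G{\left(n \right)} = - 2 \left(-1 + n\right) = 2 - 2 n$)
$Z = 11$ ($Z = 7 - -4 = 7 + 4 = 11$)
$T = 49$ ($T = 4 \cdot 11 + 5 = 44 + 5 = 49$)
$f{\left(L \right)} = 49$
$U{\left(p,s \right)} = -80 - 8 p - 8 s$ ($U{\left(p,s \right)} = - 8 \left(\left(p + s\right) + \left(2 - -8\right)\right) = - 8 \left(\left(p + s\right) + \left(2 + 8\right)\right) = - 8 \left(\left(p + s\right) + 10\right) = - 8 \left(10 + p + s\right) = -80 - 8 p - 8 s$)
$\frac{1}{U{\left(80,f{\left(-5 \right)} \right)}} = \frac{1}{-80 - 640 - 392} = \frac{1}{-1112} = - \frac{1}{1112}$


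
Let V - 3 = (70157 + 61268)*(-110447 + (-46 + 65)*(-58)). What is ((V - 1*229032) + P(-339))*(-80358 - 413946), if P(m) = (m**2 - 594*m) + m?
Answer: 7246615473647424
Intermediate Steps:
P(m) = m**2 - 593*m
V = -14660327322 (V = 3 + (70157 + 61268)*(-110447 + (-46 + 65)*(-58)) = 3 + 131425*(-110447 + 19*(-58)) = 3 + 131425*(-110447 - 1102) = 3 + 131425*(-111549) = 3 - 14660327325 = -14660327322)
((V - 1*229032) + P(-339))*(-80358 - 413946) = ((-14660327322 - 1*229032) - 339*(-593 - 339))*(-80358 - 413946) = ((-14660327322 - 229032) - 339*(-932))*(-494304) = (-14660556354 + 315948)*(-494304) = -14660240406*(-494304) = 7246615473647424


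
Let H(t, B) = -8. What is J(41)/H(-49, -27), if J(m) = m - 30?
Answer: -11/8 ≈ -1.3750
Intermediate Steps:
J(m) = -30 + m
J(41)/H(-49, -27) = (-30 + 41)/(-8) = 11*(-1/8) = -11/8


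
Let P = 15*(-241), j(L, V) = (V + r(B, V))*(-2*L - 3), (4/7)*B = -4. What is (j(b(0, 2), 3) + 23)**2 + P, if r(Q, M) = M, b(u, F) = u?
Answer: -3590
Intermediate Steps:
B = -7 (B = (7/4)*(-4) = -7)
j(L, V) = 2*V*(-3 - 2*L) (j(L, V) = (V + V)*(-2*L - 3) = (2*V)*(-3 - 2*L) = 2*V*(-3 - 2*L))
P = -3615
(j(b(0, 2), 3) + 23)**2 + P = (2*3*(-3 - 2*0) + 23)**2 - 3615 = (2*3*(-3 + 0) + 23)**2 - 3615 = (2*3*(-3) + 23)**2 - 3615 = (-18 + 23)**2 - 3615 = 5**2 - 3615 = 25 - 3615 = -3590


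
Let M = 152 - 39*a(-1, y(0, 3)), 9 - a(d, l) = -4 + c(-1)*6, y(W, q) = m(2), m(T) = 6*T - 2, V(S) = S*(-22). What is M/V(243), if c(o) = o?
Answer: 589/5346 ≈ 0.11018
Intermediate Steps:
V(S) = -22*S
m(T) = -2 + 6*T
y(W, q) = 10 (y(W, q) = -2 + 6*2 = -2 + 12 = 10)
a(d, l) = 19 (a(d, l) = 9 - (-4 - 1*6) = 9 - (-4 - 6) = 9 - 1*(-10) = 9 + 10 = 19)
M = -589 (M = 152 - 39*19 = 152 - 741 = -589)
M/V(243) = -589/((-22*243)) = -589/(-5346) = -589*(-1/5346) = 589/5346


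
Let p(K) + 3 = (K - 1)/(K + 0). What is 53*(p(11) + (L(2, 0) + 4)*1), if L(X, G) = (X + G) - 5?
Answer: -636/11 ≈ -57.818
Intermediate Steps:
L(X, G) = -5 + G + X (L(X, G) = (G + X) - 5 = -5 + G + X)
p(K) = -3 + (-1 + K)/K (p(K) = -3 + (K - 1)/(K + 0) = -3 + (-1 + K)/K)
53*(p(11) + (L(2, 0) + 4)*1) = 53*((-2 - 1/11) + ((-5 + 0 + 2) + 4)*1) = 53*((-2 - 1*1/11) + (-3 + 4)*1) = 53*((-2 - 1/11) + 1*1) = 53*(-23/11 + 1) = 53*(-12/11) = -636/11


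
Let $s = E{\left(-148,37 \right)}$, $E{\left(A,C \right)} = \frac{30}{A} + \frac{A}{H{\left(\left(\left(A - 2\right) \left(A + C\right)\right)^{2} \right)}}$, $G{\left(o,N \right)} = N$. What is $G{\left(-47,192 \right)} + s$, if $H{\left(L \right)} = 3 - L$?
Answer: $\frac{3934618910873}{20514464778} \approx 191.8$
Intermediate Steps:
$E{\left(A,C \right)} = \frac{30}{A} + \frac{A}{3 - \left(-2 + A\right)^{2} \left(A + C\right)^{2}}$ ($E{\left(A,C \right)} = \frac{30}{A} + \frac{A}{3 - \left(\left(A - 2\right) \left(A + C\right)\right)^{2}} = \frac{30}{A} + \frac{A}{3 - \left(\left(-2 + A\right) \left(A + C\right)\right)^{2}} = \frac{30}{A} + \frac{A}{3 - \left(-2 + A\right)^{2} \left(A + C\right)^{2}}$)
$s = - \frac{4158326503}{20514464778}$ ($s = \frac{30}{-148} - - \frac{148}{-3 + \left(\left(-148\right)^{2} - -296 - 74 - 5476\right)^{2}} = 30 \left(- \frac{1}{148}\right) - - \frac{148}{-3 + \left(21904 + 296 - 74 - 5476\right)^{2}} = - \frac{15}{74} - - \frac{148}{-3 + 16650^{2}} = - \frac{15}{74} - - \frac{148}{-3 + 277222500} = - \frac{15}{74} - - \frac{148}{277222497} = - \frac{15}{74} - \left(-148\right) \frac{1}{277222497} = - \frac{15}{74} + \frac{148}{277222497} = - \frac{4158326503}{20514464778} \approx -0.2027$)
$G{\left(-47,192 \right)} + s = 192 - \frac{4158326503}{20514464778} = \frac{3934618910873}{20514464778}$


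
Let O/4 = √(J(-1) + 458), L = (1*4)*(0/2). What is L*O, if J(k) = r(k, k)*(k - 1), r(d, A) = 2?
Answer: 0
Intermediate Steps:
L = 0 (L = 4*(0*(½)) = 4*0 = 0)
J(k) = -2 + 2*k (J(k) = 2*(k - 1) = 2*(-1 + k) = -2 + 2*k)
O = 4*√454 (O = 4*√((-2 + 2*(-1)) + 458) = 4*√((-2 - 2) + 458) = 4*√(-4 + 458) = 4*√454 ≈ 85.229)
L*O = 0*(4*√454) = 0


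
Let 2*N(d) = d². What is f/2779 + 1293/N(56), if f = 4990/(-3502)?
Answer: 898266191/1089990496 ≈ 0.82410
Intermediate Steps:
N(d) = d²/2
f = -2495/1751 (f = 4990*(-1/3502) = -2495/1751 ≈ -1.4249)
f/2779 + 1293/N(56) = -2495/1751/2779 + 1293/(((½)*56²)) = -2495/1751*1/2779 + 1293/(((½)*3136)) = -2495/4866029 + 1293/1568 = 898266191/1089990496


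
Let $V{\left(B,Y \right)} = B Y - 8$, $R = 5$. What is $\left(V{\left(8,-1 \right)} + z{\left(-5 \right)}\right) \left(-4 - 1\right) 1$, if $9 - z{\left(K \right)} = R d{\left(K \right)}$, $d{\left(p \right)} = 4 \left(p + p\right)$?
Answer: $-965$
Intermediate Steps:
$d{\left(p \right)} = 8 p$ ($d{\left(p \right)} = 4 \cdot 2 p = 8 p$)
$V{\left(B,Y \right)} = -8 + B Y$ ($V{\left(B,Y \right)} = B Y - 8 = -8 + B Y$)
$z{\left(K \right)} = 9 - 40 K$ ($z{\left(K \right)} = 9 - 5 \cdot 8 K = 9 - 40 K$)
$\left(V{\left(8,-1 \right)} + z{\left(-5 \right)}\right) \left(-4 - 1\right) 1 = \left(\left(-8 + 8 \left(-1\right)\right) + \left(9 - -200\right)\right) \left(-4 - 1\right) 1 = \left(\left(-8 - 8\right) + \left(9 + 200\right)\right) \left(\left(-5\right) 1\right) = \left(-16 + 209\right) \left(-5\right) = 193 \left(-5\right) = -965$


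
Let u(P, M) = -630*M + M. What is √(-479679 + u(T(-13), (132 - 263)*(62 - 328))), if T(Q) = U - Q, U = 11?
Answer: I*√22397813 ≈ 4732.6*I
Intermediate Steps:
T(Q) = 11 - Q
u(P, M) = -629*M
√(-479679 + u(T(-13), (132 - 263)*(62 - 328))) = √(-479679 - 629*(132 - 263)*(62 - 328)) = √(-479679 - (-82399)*(-266)) = √(-479679 - 629*34846) = √(-479679 - 21918134) = √(-22397813) = I*√22397813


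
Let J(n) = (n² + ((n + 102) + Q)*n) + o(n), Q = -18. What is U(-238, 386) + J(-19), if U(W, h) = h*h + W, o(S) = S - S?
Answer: 147884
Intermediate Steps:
o(S) = 0
U(W, h) = W + h² (U(W, h) = h² + W = W + h²)
J(n) = n² + n*(84 + n) (J(n) = (n² + ((n + 102) - 18)*n) + 0 = (n² + ((102 + n) - 18)*n) + 0 = (n² + (84 + n)*n) + 0 = (n² + n*(84 + n)) + 0 = n² + n*(84 + n))
U(-238, 386) + J(-19) = (-238 + 386²) + 2*(-19)*(42 - 19) = (-238 + 148996) + 2*(-19)*23 = 148758 - 874 = 147884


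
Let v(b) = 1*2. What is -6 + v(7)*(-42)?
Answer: -90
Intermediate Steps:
v(b) = 2
-6 + v(7)*(-42) = -6 + 2*(-42) = -6 - 84 = -90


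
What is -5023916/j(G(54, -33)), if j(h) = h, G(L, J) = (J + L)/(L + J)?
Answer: -5023916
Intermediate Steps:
G(L, J) = 1 (G(L, J) = (J + L)/(J + L) = 1)
-5023916/j(G(54, -33)) = -5023916/1 = -5023916*1 = -5023916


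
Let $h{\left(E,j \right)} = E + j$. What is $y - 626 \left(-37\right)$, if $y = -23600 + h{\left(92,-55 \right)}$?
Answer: $-401$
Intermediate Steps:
$y = -23563$ ($y = -23600 + \left(92 - 55\right) = -23600 + 37 = -23563$)
$y - 626 \left(-37\right) = -23563 - 626 \left(-37\right) = -23563 - -23162 = -23563 + 23162 = -401$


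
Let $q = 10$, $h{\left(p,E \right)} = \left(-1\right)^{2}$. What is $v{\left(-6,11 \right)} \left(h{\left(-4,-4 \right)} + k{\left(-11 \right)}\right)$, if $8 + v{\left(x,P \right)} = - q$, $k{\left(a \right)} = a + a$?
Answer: $378$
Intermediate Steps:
$h{\left(p,E \right)} = 1$
$k{\left(a \right)} = 2 a$
$v{\left(x,P \right)} = -18$ ($v{\left(x,P \right)} = -8 - 10 = -18$)
$v{\left(-6,11 \right)} \left(h{\left(-4,-4 \right)} + k{\left(-11 \right)}\right) = - 18 \left(1 + 2 \left(-11\right)\right) = - 18 \left(1 - 22\right) = \left(-18\right) \left(-21\right) = 378$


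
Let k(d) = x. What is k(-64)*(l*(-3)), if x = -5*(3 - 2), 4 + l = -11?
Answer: -225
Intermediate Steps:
l = -15 (l = -4 - 11 = -15)
x = -5 (x = -5*1 = -5)
k(d) = -5
k(-64)*(l*(-3)) = -(-75)*(-3) = -5*45 = -225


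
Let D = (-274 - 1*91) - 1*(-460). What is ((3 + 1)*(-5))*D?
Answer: -1900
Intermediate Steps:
D = 95 (D = (-274 - 91) + 460 = -365 + 460 = 95)
((3 + 1)*(-5))*D = ((3 + 1)*(-5))*95 = (4*(-5))*95 = -20*95 = -1900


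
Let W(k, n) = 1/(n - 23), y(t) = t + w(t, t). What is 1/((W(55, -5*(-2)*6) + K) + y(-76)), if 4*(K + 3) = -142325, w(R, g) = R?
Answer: -148/5288961 ≈ -2.7983e-5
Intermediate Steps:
y(t) = 2*t (y(t) = t + t = 2*t)
K = -142337/4 (K = -3 + (¼)*(-142325) = -3 - 142325/4 = -142337/4 ≈ -35584.)
W(k, n) = 1/(-23 + n)
1/((W(55, -5*(-2)*6) + K) + y(-76)) = 1/((1/(-23 - 5*(-2)*6) - 142337/4) + 2*(-76)) = 1/((1/(-23 + 10*6) - 142337/4) - 152) = 1/((1/(-23 + 60) - 142337/4) - 152) = 1/((1/37 - 142337/4) - 152) = 1/(-5266465/148 - 152) = 1/(-5288961/148) = -148/5288961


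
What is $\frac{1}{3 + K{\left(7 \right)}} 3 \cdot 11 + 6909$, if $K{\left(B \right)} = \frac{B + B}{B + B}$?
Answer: $\frac{27669}{4} \approx 6917.3$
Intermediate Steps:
$K{\left(B \right)} = 1$ ($K{\left(B \right)} = \frac{2 B}{2 B} = 2 B \frac{1}{2 B} = 1$)
$\frac{1}{3 + K{\left(7 \right)}} 3 \cdot 11 + 6909 = \frac{1}{3 + 1} \cdot 3 \cdot 11 + 6909 = \frac{1}{4} \cdot 3 \cdot 11 + 6909 = \frac{3}{4} \cdot 11 + 6909 = \frac{33}{4} + 6909 = \frac{27669}{4}$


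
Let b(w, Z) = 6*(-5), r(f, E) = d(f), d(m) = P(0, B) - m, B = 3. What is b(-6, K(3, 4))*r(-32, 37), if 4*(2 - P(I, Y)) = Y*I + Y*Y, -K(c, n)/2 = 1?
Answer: -1905/2 ≈ -952.50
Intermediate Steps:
K(c, n) = -2 (K(c, n) = -2*1 = -2)
P(I, Y) = 2 - Y²/4 - I*Y/4 (P(I, Y) = 2 - (Y*I + Y*Y)/4 = 2 - (I*Y + Y²)/4 = 2 - (Y² + I*Y)/4 = 2 + (-Y²/4 - I*Y/4) = 2 - Y²/4 - I*Y/4)
d(m) = -¼ - m (d(m) = (2 - ¼*3² - ¼*0*3) - m = (2 - ¼*9 + 0) - m = (2 - 9/4 + 0) - m = -¼ - m)
r(f, E) = -¼ - f
b(w, Z) = -30
b(-6, K(3, 4))*r(-32, 37) = -30*(-¼ - 1*(-32)) = -30*(-¼ + 32) = -30*127/4 = -1905/2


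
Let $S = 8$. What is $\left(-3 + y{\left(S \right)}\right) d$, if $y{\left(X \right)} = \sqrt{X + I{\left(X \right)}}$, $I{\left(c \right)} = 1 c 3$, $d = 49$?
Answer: $-147 + 196 \sqrt{2} \approx 130.19$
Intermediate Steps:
$I{\left(c \right)} = 3 c$ ($I{\left(c \right)} = c 3 = 3 c$)
$y{\left(X \right)} = 2 \sqrt{X}$ ($y{\left(X \right)} = \sqrt{X + 3 X} = \sqrt{4 X} = 2 \sqrt{X}$)
$\left(-3 + y{\left(S \right)}\right) d = \left(-3 + 2 \sqrt{8}\right) 49 = \left(-3 + 2 \cdot 2 \sqrt{2}\right) 49 = \left(-3 + 4 \sqrt{2}\right) 49 = -147 + 196 \sqrt{2}$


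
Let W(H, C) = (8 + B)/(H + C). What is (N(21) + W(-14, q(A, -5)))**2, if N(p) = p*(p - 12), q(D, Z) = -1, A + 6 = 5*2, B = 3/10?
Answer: 799023289/22500 ≈ 35512.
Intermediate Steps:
B = 3/10 (B = 3*(1/10) = 3/10 ≈ 0.30000)
A = 4 (A = -6 + 5*2 = -6 + 10 = 4)
N(p) = p*(-12 + p)
W(H, C) = 83/(10*(C + H)) (W(H, C) = (8 + 3/10)/(H + C) = 83/(10*(C + H)))
(N(21) + W(-14, q(A, -5)))**2 = (21*(-12 + 21) + 83/(10*(-1 - 14)))**2 = (21*9 + (83/10)/(-15))**2 = (189 + (83/10)*(-1/15))**2 = (189 - 83/150)**2 = (28267/150)**2 = 799023289/22500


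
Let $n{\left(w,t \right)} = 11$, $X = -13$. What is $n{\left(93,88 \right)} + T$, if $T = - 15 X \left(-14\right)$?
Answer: $-2719$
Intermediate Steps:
$T = -2730$ ($T = \left(-15\right) \left(-13\right) \left(-14\right) = 195 \left(-14\right) = -2730$)
$n{\left(93,88 \right)} + T = 11 - 2730 = -2719$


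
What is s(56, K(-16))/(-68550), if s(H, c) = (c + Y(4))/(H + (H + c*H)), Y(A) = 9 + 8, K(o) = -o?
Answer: -11/23032800 ≈ -4.7758e-7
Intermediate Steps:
Y(A) = 17
s(H, c) = (17 + c)/(2*H + H*c) (s(H, c) = (c + 17)/(H + (H + c*H)) = (17 + c)/(H + (H + H*c)) = (17 + c)/(2*H + H*c))
s(56, K(-16))/(-68550) = ((17 - 1*(-16))/(56*(2 - 1*(-16))))/(-68550) = ((17 + 16)/(56*(2 + 16)))*(-1/68550) = ((1/56)*33/18)*(-1/68550) = ((1/56)*(1/18)*33)*(-1/68550) = (11/336)*(-1/68550) = -11/23032800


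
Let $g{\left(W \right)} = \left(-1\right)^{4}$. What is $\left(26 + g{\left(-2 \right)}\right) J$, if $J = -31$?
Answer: $-837$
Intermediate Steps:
$g{\left(W \right)} = 1$
$\left(26 + g{\left(-2 \right)}\right) J = \left(26 + 1\right) \left(-31\right) = 27 \left(-31\right) = -837$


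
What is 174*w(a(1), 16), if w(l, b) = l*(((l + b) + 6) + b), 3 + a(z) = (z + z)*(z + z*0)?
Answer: -6438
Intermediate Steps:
a(z) = -3 + 2*z² (a(z) = -3 + (z + z)*(z + z*0) = -3 + (2*z)*(z + 0) = -3 + (2*z)*z = -3 + 2*z²)
w(l, b) = l*(6 + l + 2*b) (w(l, b) = l*(((b + l) + 6) + b) = l*((6 + b + l) + b) = l*(6 + l + 2*b))
174*w(a(1), 16) = 174*((-3 + 2*1²)*(6 + (-3 + 2*1²) + 2*16)) = 174*((-3 + 2*1)*(6 + (-3 + 2*1) + 32)) = 174*((-3 + 2)*(6 + (-3 + 2) + 32)) = 174*(-(6 - 1 + 32)) = 174*(-1*37) = 174*(-37) = -6438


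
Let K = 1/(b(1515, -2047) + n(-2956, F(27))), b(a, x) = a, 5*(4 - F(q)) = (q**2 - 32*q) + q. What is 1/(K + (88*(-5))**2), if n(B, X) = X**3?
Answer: 2286527/442671627325 ≈ 5.1653e-6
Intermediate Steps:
F(q) = 4 - q**2/5 + 31*q/5 (F(q) = 4 - ((q**2 - 32*q) + q)/5 = 4 - (q**2 - 31*q)/5 = 4 + (-q**2/5 + 31*q/5) = 4 - q**2/5 + 31*q/5)
K = 125/2286527 (K = 1/(1515 + (4 - 1/5*27**2 + (31/5)*27)**3) = 1/(1515 + (4 - 1/5*729 + 837/5)**3) = 1/(1515 + (4 - 729/5 + 837/5)**3) = 1/(1515 + (128/5)**3) = 1/(1515 + 2097152/125) = 1/(2286527/125) = 125/2286527 ≈ 5.4668e-5)
1/(K + (88*(-5))**2) = 1/(125/2286527 + (88*(-5))**2) = 1/(125/2286527 + (-440)**2) = 1/(125/2286527 + 193600) = 1/(442671627325/2286527) = 2286527/442671627325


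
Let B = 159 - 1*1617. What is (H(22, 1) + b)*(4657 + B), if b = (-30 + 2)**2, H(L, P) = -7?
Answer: 2485623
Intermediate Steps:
b = 784 (b = (-28)**2 = 784)
B = -1458 (B = 159 - 1617 = -1458)
(H(22, 1) + b)*(4657 + B) = (-7 + 784)*(4657 - 1458) = 777*3199 = 2485623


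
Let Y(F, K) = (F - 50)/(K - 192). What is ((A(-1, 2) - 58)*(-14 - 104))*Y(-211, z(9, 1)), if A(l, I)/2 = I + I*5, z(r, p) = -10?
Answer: 523566/101 ≈ 5183.8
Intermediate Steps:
Y(F, K) = (-50 + F)/(-192 + K)
A(l, I) = 12*I (A(l, I) = 2*(I + I*5) = 2*(I + 5*I) = 2*(6*I) = 12*I)
((A(-1, 2) - 58)*(-14 - 104))*Y(-211, z(9, 1)) = ((12*2 - 58)*(-14 - 104))*((-50 - 211)/(-192 - 10)) = ((24 - 58)*(-118))*(-261/(-202)) = (-34*(-118))*(-1/202*(-261)) = 4012*(261/202) = 523566/101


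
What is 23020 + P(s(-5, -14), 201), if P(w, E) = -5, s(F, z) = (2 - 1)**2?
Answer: 23015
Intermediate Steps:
s(F, z) = 1 (s(F, z) = 1**2 = 1)
23020 + P(s(-5, -14), 201) = 23020 - 5 = 23015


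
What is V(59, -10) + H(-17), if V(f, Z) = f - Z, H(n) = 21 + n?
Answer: 73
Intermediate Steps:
V(59, -10) + H(-17) = (59 - 1*(-10)) + (21 - 17) = (59 + 10) + 4 = 69 + 4 = 73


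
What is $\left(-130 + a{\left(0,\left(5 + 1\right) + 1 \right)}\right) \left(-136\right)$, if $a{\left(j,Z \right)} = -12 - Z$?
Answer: $20264$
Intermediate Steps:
$\left(-130 + a{\left(0,\left(5 + 1\right) + 1 \right)}\right) \left(-136\right) = \left(-130 - 19\right) \left(-136\right) = \left(-149\right) \left(-136\right) = 20264$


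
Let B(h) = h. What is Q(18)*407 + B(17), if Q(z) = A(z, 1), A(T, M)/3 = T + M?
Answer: 23216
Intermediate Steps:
A(T, M) = 3*M + 3*T (A(T, M) = 3*(T + M) = 3*(M + T) = 3*M + 3*T)
Q(z) = 3 + 3*z (Q(z) = 3*1 + 3*z = 3 + 3*z)
Q(18)*407 + B(17) = (3 + 3*18)*407 + 17 = (3 + 54)*407 + 17 = 57*407 + 17 = 23199 + 17 = 23216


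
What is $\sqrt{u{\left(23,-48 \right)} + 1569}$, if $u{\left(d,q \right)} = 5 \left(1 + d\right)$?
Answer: $\sqrt{1689} \approx 41.097$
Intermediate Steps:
$u{\left(d,q \right)} = 5 + 5 d$
$\sqrt{u{\left(23,-48 \right)} + 1569} = \sqrt{\left(5 + 5 \cdot 23\right) + 1569} = \sqrt{\left(5 + 115\right) + 1569} = \sqrt{120 + 1569} = \sqrt{1689}$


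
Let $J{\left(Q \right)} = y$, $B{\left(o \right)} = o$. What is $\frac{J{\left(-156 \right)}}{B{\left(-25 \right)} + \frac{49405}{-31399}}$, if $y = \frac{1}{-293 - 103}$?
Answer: $\frac{31399}{330414480} \approx 9.5029 \cdot 10^{-5}$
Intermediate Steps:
$y = - \frac{1}{396}$ ($y = \frac{1}{-396} = - \frac{1}{396} \approx -0.0025253$)
$J{\left(Q \right)} = - \frac{1}{396}$
$\frac{J{\left(-156 \right)}}{B{\left(-25 \right)} + \frac{49405}{-31399}} = - \frac{1}{396 \left(-25 + \frac{49405}{-31399}\right)} = - \frac{1}{396 \left(-25 + 49405 \left(- \frac{1}{31399}\right)\right)} = - \frac{1}{396 \left(-25 - \frac{49405}{31399}\right)} = - \frac{1}{396 \left(- \frac{834380}{31399}\right)} = \left(- \frac{1}{396}\right) \left(- \frac{31399}{834380}\right) = \frac{31399}{330414480}$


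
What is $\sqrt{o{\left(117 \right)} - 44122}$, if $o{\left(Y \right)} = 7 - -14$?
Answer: $i \sqrt{44101} \approx 210.0 i$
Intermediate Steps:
$o{\left(Y \right)} = 21$ ($o{\left(Y \right)} = 7 + 14 = 21$)
$\sqrt{o{\left(117 \right)} - 44122} = \sqrt{21 - 44122} = \sqrt{-44101} = i \sqrt{44101}$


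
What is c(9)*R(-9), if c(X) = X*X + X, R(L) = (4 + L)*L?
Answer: 4050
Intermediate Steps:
R(L) = L*(4 + L)
c(X) = X + X² (c(X) = X² + X = X + X²)
c(9)*R(-9) = (9*(1 + 9))*(-9*(4 - 9)) = (9*10)*(-9*(-5)) = 90*45 = 4050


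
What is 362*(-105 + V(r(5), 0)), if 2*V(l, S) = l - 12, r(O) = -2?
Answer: -40544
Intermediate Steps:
V(l, S) = -6 + l/2 (V(l, S) = (l - 12)/2 = (-12 + l)/2 = -6 + l/2)
362*(-105 + V(r(5), 0)) = 362*(-105 + (-6 + (½)*(-2))) = 362*(-105 + (-6 - 1)) = 362*(-105 - 7) = 362*(-112) = -40544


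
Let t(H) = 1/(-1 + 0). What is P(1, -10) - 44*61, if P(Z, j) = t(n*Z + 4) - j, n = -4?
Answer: -2675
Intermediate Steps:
t(H) = -1 (t(H) = 1/(-1) = -1)
P(Z, j) = -1 - j
P(1, -10) - 44*61 = (-1 - 1*(-10)) - 44*61 = (-1 + 10) - 2684 = 9 - 2684 = -2675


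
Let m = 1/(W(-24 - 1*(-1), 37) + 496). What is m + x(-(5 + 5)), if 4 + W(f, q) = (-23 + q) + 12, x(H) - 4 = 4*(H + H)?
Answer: -39367/518 ≈ -75.998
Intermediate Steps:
x(H) = 4 + 8*H (x(H) = 4 + 4*(H + H) = 4 + 4*(2*H) = 4 + 8*H)
W(f, q) = -15 + q (W(f, q) = -4 + ((-23 + q) + 12) = -4 + (-11 + q) = -15 + q)
m = 1/518 (m = 1/((-15 + 37) + 496) = 1/(22 + 496) = 1/518 ≈ 0.0019305)
m + x(-(5 + 5)) = 1/518 + (4 + 8*(-(5 + 5))) = 1/518 + (4 + 8*(-1*10)) = 1/518 + (4 + 8*(-10)) = 1/518 + (4 - 80) = 1/518 - 76 = -39367/518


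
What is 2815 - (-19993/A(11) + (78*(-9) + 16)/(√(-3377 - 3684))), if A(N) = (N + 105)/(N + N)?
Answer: 383193/58 - 686*I*√7061/7061 ≈ 6606.8 - 8.1638*I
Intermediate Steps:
A(N) = (105 + N)/(2*N) (A(N) = (105 + N)/((2*N)) = (105 + N)*(1/(2*N)) = (105 + N)/(2*N))
2815 - (-19993/A(11) + (78*(-9) + 16)/(√(-3377 - 3684))) = 2815 - (-19993*22/(105 + 11) + (78*(-9) + 16)/(√(-3377 - 3684))) = 2815 - (-19993/((½)*(1/11)*116) + (-702 + 16)/(√(-7061))) = 2815 - (-19993/58/11 - 686*(-I*√7061/7061)) = 2815 - (-19993*11/58 - (-686)*I*√7061/7061) = 2815 - (-219923/58 + 686*I*√7061/7061) = 2815 + (219923/58 - 686*I*√7061/7061) = 383193/58 - 686*I*√7061/7061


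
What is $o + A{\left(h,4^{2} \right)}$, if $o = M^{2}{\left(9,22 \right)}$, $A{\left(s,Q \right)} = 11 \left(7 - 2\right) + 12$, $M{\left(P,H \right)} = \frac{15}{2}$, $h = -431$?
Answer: $\frac{493}{4} \approx 123.25$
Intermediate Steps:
$M{\left(P,H \right)} = \frac{15}{2}$ ($M{\left(P,H \right)} = 15 \cdot \frac{1}{2} = \frac{15}{2}$)
$A{\left(s,Q \right)} = 67$ ($A{\left(s,Q \right)} = 11 \cdot 5 + 12 = 55 + 12 = 67$)
$o = \frac{225}{4}$ ($o = \left(\frac{15}{2}\right)^{2} = \frac{225}{4} \approx 56.25$)
$o + A{\left(h,4^{2} \right)} = \frac{225}{4} + 67 = \frac{493}{4}$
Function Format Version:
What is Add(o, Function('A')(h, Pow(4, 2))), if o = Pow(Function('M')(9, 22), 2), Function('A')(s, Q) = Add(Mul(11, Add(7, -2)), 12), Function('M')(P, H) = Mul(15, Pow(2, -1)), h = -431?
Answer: Rational(493, 4) ≈ 123.25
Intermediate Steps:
Function('M')(P, H) = Rational(15, 2) (Function('M')(P, H) = Mul(15, Rational(1, 2)) = Rational(15, 2))
Function('A')(s, Q) = 67 (Function('A')(s, Q) = Add(Mul(11, 5), 12) = Add(55, 12) = 67)
o = Rational(225, 4) (o = Pow(Rational(15, 2), 2) = Rational(225, 4) ≈ 56.250)
Add(o, Function('A')(h, Pow(4, 2))) = Add(Rational(225, 4), 67) = Rational(493, 4)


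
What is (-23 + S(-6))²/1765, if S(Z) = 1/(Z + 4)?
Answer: 2209/7060 ≈ 0.31289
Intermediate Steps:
S(Z) = 1/(4 + Z)
(-23 + S(-6))²/1765 = (-23 + 1/(4 - 6))²/1765 = (-23 + 1/(-2))²*(1/1765) = (-23 - ½)²*(1/1765) = (-47/2)²*(1/1765) = (2209/4)*(1/1765) = 2209/7060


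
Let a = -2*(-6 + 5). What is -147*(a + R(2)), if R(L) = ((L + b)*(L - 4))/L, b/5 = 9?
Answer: 6615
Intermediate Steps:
b = 45 (b = 5*9 = 45)
a = 2 (a = -2*(-1) = 2)
R(L) = (-4 + L)*(45 + L)/L (R(L) = ((L + 45)*(L - 4))/L = ((45 + L)*(-4 + L))/L = ((-4 + L)*(45 + L))/L = (-4 + L)*(45 + L)/L)
-147*(a + R(2)) = -147*(2 + (41 + 2 - 180/2)) = -147*(2 + (41 + 2 - 180*1/2)) = -147*(2 + (41 + 2 - 90)) = -147*(2 - 47) = -147*(-45) = 6615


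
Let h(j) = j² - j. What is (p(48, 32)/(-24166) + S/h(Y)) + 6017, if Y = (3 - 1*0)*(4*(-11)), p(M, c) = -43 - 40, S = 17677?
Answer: 116054127571/19284468 ≈ 6018.0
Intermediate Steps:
p(M, c) = -83
Y = -132 (Y = (3 + 0)*(-44) = 3*(-44) = -132)
(p(48, 32)/(-24166) + S/h(Y)) + 6017 = (-83/(-24166) + 17677/((-132*(-1 - 132)))) + 6017 = (-83*(-1/24166) + 17677/((-132*(-133)))) + 6017 = (83/24166 + 17677/17556) + 6017 = (83/24166 + 17677*(1/17556)) + 6017 = (83/24166 + 1607/1596) + 6017 = 19483615/19284468 + 6017 = 116054127571/19284468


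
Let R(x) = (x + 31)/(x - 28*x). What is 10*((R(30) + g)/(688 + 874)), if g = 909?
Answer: 736229/126522 ≈ 5.8190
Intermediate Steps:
R(x) = -(31 + x)/(27*x) (R(x) = (31 + x)/((-27*x)) = (31 + x)*(-1/(27*x)) = -(31 + x)/(27*x))
10*((R(30) + g)/(688 + 874)) = 10*(((1/27)*(-31 - 1*30)/30 + 909)/(688 + 874)) = 10*(((1/27)*(1/30)*(-31 - 30) + 909)/1562) = 10*(((1/27)*(1/30)*(-61) + 909)*(1/1562)) = 10*((-61/810 + 909)*(1/1562)) = 10*((736229/810)*(1/1562)) = 10*(736229/1265220) = 736229/126522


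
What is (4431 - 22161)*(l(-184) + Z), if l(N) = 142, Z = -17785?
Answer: 312810390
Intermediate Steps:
(4431 - 22161)*(l(-184) + Z) = (4431 - 22161)*(142 - 17785) = -17730*(-17643) = 312810390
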